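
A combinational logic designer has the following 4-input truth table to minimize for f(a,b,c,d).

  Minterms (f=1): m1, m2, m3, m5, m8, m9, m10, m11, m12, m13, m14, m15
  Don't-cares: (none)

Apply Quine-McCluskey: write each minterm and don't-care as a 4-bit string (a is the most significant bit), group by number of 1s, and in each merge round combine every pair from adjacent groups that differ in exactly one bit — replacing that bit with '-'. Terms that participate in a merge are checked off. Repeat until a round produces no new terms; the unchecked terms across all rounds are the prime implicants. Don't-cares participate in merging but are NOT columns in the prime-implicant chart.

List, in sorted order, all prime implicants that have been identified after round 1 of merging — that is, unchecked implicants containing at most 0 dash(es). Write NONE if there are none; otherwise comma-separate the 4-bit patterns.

NONE

Round 0: 0001✓ 0010✓ 0011✓ 0101✓ 1000✓ 1001✓ 1010✓ 1011✓ 1100✓ 1101✓ 1110✓ 1111✓
Round 1: -001✓ -010✓ -011✓ -101✓ 0-01✓ 00-1✓ 001-✓ 1-00✓ 1-01✓ 1-10✓ 1-11✓ 10-0✓ 10-1✓ 100-✓ 101-✓ 11-0✓ 11-1✓ 110-✓ 111-✓
Round 2: --01 -0-1 -01- 1--0✓ 1--1✓ 1-0-✓ 1-1-✓ 10--✓ 11--✓
Round 3: 1---
PIs = {--01, -0-1, -01-, 1---}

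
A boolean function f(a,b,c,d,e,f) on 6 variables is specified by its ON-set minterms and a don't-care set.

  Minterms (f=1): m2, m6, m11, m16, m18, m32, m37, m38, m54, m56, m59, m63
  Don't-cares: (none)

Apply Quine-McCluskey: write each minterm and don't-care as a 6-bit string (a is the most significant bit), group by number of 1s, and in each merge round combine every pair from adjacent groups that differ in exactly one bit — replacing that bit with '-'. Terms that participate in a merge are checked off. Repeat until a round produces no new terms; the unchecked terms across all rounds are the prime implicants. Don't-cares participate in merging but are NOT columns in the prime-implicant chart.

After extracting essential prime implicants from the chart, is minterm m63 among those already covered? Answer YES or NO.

YES

[col 0] 000010*, 000110*, 001011, 010000*, 010010*, 100000, 100101, 100110*, 110110*, 111000, 111011*, 111111*
[col 1] -00110, 0-0010, 000-10, 0100-0, 1-0110, 111-11
Prime implicants: -00110, 0-0010, 000-10, 001011, 0100-0, 1-0110, 100000, 100101, 111-11, 111000
PI chart (minterm → PIs covering it):
  2 | 0-0010,000-10
  6 | -00110,000-10
  11 | 001011  (sole → essential)
  16 | 0100-0  (sole → essential)
  18 | 0-0010,0100-0
  32 | 100000  (sole → essential)
  37 | 100101  (sole → essential)
  38 | -00110,1-0110
  54 | 1-0110  (sole → essential)
  56 | 111000  (sole → essential)
  59 | 111-11  (sole → essential)
  63 | 111-11  (sole → essential)
Essential prime implicants: 001011, 0100-0, 1-0110, 100000, 100101, 111-11, 111000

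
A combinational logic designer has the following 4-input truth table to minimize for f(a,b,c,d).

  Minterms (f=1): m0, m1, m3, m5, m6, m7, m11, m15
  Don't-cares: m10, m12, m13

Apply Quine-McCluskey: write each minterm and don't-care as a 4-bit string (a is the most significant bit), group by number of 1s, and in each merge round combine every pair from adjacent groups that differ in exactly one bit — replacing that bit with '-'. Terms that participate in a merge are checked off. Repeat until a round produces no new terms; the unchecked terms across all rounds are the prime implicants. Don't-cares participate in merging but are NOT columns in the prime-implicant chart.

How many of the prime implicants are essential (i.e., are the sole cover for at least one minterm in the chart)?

2

size-2^0 implicants → 0000(✓)  0001(✓)  0011(✓)  0101(✓)  0110(✓)  0111(✓)  1010(✓)  1011(✓)  1100(✓)  1101(✓)  1111(✓)
size-2^1 implicants → -011(✓)  -101(✓)  -111(✓)  0-01(✓)  0-11(✓)  00-1(✓)  000-  01-1(✓)  011-  1-11(✓)  101-  11-1(✓)  110-
size-2^2 implicants → --11  -1-1  0--1
Unchecked terms (primes): --11, -1-1, 0--1, 000-, 011-, 101-, 110-
Minterm coverage:
  m0 ⊆ 000- [E]
  m1 ⊆ 0--1,000-
  m3 ⊆ --11,0--1
  m5 ⊆ -1-1,0--1
  m6 ⊆ 011- [E]
  m7 ⊆ --11,-1-1,0--1,011-
  m11 ⊆ --11,101-
  m15 ⊆ --11,-1-1
E = {000-, 011-}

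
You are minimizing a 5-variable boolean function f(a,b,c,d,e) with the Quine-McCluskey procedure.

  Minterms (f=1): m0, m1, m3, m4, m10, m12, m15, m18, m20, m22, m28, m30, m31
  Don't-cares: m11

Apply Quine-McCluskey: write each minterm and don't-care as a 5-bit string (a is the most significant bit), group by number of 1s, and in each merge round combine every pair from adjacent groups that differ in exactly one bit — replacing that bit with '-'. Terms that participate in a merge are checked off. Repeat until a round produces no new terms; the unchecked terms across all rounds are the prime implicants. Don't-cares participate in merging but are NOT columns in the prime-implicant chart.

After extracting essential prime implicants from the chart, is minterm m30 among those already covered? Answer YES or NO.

Round 0: 00000✓ 00001✓ 00011✓ 00100✓ 01010✓ 01011✓ 01100✓ 01111✓ 10010✓ 10100✓ 10110✓ 11100✓ 11110✓ 11111✓
Round 1: -0100✓ -1100✓ -1111 0-011 0-100✓ 00-00 000-1 0000- 01-11 0101- 1-100✓ 1-110✓ 10-10 101-0✓ 111-0✓ 1111-
Round 2: --100 1-1-0
PIs = {--100, -1111, 0-011, 00-00, 000-1, 0000-, 01-11, 0101-, 1-1-0, 10-10, 1111-}
Coverage chart:
  m0: 00-00,0000-
  m1: 000-1,0000-
  m3: 0-011,000-1
  m4: --100,00-00
  m10: 0101- ←essential
  m12: --100 ←essential
  m15: -1111,01-11
  m18: 10-10 ←essential
  m20: --100,1-1-0
  m22: 1-1-0,10-10
  m28: --100,1-1-0
  m30: 1-1-0,1111-
  m31: -1111,1111-
Essential: --100, 0101-, 10-10

NO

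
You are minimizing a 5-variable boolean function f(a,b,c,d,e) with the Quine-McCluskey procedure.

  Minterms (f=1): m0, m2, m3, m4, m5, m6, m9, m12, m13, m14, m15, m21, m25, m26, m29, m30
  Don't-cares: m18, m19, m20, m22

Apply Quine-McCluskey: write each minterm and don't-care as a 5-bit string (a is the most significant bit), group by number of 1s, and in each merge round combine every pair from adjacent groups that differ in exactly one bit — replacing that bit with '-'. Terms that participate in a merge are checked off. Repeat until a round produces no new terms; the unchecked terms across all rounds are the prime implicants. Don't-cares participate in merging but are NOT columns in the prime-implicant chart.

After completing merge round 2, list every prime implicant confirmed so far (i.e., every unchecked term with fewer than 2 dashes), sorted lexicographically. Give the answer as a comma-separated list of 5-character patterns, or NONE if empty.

size-2^0 implicants → 00000(✓)  00010(✓)  00011(✓)  00100(✓)  00101(✓)  00110(✓)  01001(✓)  01100(✓)  01101(✓)  01110(✓)  01111(✓)  10010(✓)  10011(✓)  10100(✓)  10101(✓)  10110(✓)  11001(✓)  11010(✓)  11101(✓)  11110(✓)
size-2^1 implicants → -0010(✓)  -0011(✓)  -0100(✓)  -0101(✓)  -0110(✓)  -1001(✓)  -1101(✓)  -1110(✓)  0-100(✓)  0-101(✓)  0-110(✓)  00-00(✓)  00-10(✓)  000-0(✓)  0001-(✓)  001-0(✓)  0010-(✓)  01-01(✓)  011-0(✓)  011-1(✓)  0110-(✓)  0111-(✓)  1-010(✓)  1-101(✓)  1-110(✓)  10-10(✓)  1001-(✓)  101-0(✓)  1010-(✓)  11-01(✓)  11-10(✓)
size-2^2 implicants → --101  --110  -0-10  -001-  -01-0  -010-  -1-01  0-1-0  0-10-  00--0  011--  1--10
Unchecked terms (primes): --101, --110, -0-10, -001-, -01-0, -010-, -1-01, 0-1-0, 0-10-, 00--0, 011--, 1--10

NONE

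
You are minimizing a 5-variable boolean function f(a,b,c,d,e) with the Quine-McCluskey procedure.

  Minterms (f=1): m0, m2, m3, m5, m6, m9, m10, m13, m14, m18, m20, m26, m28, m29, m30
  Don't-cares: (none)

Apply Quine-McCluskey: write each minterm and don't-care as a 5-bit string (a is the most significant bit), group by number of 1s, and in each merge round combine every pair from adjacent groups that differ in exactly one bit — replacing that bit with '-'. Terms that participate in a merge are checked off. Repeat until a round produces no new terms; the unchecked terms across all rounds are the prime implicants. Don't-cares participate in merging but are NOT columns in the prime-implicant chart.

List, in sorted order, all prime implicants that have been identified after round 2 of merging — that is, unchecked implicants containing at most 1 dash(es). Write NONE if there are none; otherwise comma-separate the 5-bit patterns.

size-2^0 implicants → 00000(✓)  00010(✓)  00011(✓)  00101(✓)  00110(✓)  01001(✓)  01010(✓)  01101(✓)  01110(✓)  10010(✓)  10100(✓)  11010(✓)  11100(✓)  11101(✓)  11110(✓)
size-2^1 implicants → -0010(✓)  -1010(✓)  -1101  -1110(✓)  0-010(✓)  0-101  0-110(✓)  00-10(✓)  000-0  0001-  01-01  01-10(✓)  1-010(✓)  1-100  11-10(✓)  111-0  1110-
size-2^2 implicants → --010  -1-10  0--10
Unchecked terms (primes): --010, -1-10, -1101, 0--10, 0-101, 000-0, 0001-, 01-01, 1-100, 111-0, 1110-

-1101, 0-101, 000-0, 0001-, 01-01, 1-100, 111-0, 1110-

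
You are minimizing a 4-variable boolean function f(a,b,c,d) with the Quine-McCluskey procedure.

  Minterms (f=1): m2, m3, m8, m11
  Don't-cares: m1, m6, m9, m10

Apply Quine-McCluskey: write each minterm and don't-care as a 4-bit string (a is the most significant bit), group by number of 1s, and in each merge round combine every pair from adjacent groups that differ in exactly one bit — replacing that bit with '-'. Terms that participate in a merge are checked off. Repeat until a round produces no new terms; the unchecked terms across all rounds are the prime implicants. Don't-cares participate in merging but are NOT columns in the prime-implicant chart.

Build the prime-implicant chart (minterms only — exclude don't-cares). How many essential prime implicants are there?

1

Round 0: 0001✓ 0010✓ 0011✓ 0110✓ 1000✓ 1001✓ 1010✓ 1011✓
Round 1: -001✓ -010✓ -011✓ 0-10 00-1✓ 001-✓ 10-0✓ 10-1✓ 100-✓ 101-✓
Round 2: -0-1 -01- 10--
PIs = {-0-1, -01-, 0-10, 10--}
Coverage chart:
  m2: -01-,0-10
  m3: -0-1,-01-
  m8: 10-- ←essential
  m11: -0-1,-01-,10--
Essential: 10--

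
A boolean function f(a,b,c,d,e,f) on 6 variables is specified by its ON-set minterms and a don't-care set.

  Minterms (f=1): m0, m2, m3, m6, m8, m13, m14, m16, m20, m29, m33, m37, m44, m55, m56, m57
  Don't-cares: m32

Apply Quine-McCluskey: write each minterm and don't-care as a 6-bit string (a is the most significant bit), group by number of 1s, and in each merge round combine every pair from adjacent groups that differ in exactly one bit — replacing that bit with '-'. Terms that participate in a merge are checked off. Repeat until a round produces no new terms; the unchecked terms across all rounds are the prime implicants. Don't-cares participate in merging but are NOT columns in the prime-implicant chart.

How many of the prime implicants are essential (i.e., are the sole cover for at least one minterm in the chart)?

9

size-2^0 implicants → 000000(✓)  000010(✓)  000011(✓)  000110(✓)  001000(✓)  001101(✓)  001110(✓)  010000(✓)  010100(✓)  011101(✓)  100000(✓)  100001(✓)  100101(✓)  101100  110111  111000(✓)  111001(✓)
size-2^1 implicants → -00000  0-0000  0-1101  00-000  00-110  000-10  0000-0  00001-  010-00  100-01  10000-  11100-
Unchecked terms (primes): -00000, 0-0000, 0-1101, 00-000, 00-110, 000-10, 0000-0, 00001-, 010-00, 100-01, 10000-, 101100, 110111, 11100-
Minterm coverage:
  m0 ⊆ -00000,0-0000,00-000,0000-0
  m2 ⊆ 000-10,0000-0,00001-
  m3 ⊆ 00001- [E]
  m6 ⊆ 00-110,000-10
  m8 ⊆ 00-000 [E]
  m13 ⊆ 0-1101 [E]
  m14 ⊆ 00-110 [E]
  m16 ⊆ 0-0000,010-00
  m20 ⊆ 010-00 [E]
  m29 ⊆ 0-1101 [E]
  m33 ⊆ 100-01,10000-
  m37 ⊆ 100-01 [E]
  m44 ⊆ 101100 [E]
  m55 ⊆ 110111 [E]
  m56 ⊆ 11100- [E]
  m57 ⊆ 11100- [E]
E = {0-1101, 00-000, 00-110, 00001-, 010-00, 100-01, 101100, 110111, 11100-}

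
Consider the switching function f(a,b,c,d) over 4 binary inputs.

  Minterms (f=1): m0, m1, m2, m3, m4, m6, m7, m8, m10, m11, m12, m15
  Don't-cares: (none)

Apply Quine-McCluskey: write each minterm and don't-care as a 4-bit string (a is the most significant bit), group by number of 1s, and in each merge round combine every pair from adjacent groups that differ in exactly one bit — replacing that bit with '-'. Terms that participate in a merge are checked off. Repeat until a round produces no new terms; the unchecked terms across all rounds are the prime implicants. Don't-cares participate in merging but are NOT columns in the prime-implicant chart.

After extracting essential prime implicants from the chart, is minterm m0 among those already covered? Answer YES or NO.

Round 0: 0000✓ 0001✓ 0010✓ 0011✓ 0100✓ 0110✓ 0111✓ 1000✓ 1010✓ 1011✓ 1100✓ 1111✓
Round 1: -000✓ -010✓ -011✓ -100✓ -111✓ 0-00✓ 0-10✓ 0-11✓ 00-0✓ 00-1✓ 000-✓ 001-✓ 01-0✓ 011-✓ 1-00✓ 1-11✓ 10-0✓ 101-✓
Round 2: --00 --11 -0-0 -01- 0--0 0-1- 00--
PIs = {--00, --11, -0-0, -01-, 0--0, 0-1-, 00--}
Coverage chart:
  m0: --00,-0-0,0--0,00--
  m1: 00-- ←essential
  m2: -0-0,-01-,0--0,0-1-,00--
  m3: --11,-01-,0-1-,00--
  m4: --00,0--0
  m6: 0--0,0-1-
  m7: --11,0-1-
  m8: --00,-0-0
  m10: -0-0,-01-
  m11: --11,-01-
  m12: --00 ←essential
  m15: --11 ←essential
Essential: --00, --11, 00--

YES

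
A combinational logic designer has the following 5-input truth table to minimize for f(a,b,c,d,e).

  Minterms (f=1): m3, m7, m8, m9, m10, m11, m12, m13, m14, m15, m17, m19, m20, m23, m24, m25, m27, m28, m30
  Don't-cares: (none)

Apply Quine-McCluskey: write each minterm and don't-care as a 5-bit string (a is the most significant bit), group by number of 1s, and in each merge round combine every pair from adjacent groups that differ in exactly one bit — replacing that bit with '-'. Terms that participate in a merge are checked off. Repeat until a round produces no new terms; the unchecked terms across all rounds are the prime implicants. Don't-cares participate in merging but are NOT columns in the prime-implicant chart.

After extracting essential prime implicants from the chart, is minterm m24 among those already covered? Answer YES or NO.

NO

[col 0] 00011*, 00111*, 01000*, 01001*, 01010*, 01011*, 01100*, 01101*, 01110*, 01111*, 10001*, 10011*, 10100*, 10111*, 11000*, 11001*, 11011*, 11100*, 11110*
[col 1] -0011*, -0111*, -1000*, -1001*, -1011*, -1100*, -1110*, 0-011*, 0-111*, 00-11*, 01-00*, 01-01*, 01-10*, 01-11*, 010-0*, 010-1*, 0100-*, 0101-*, 011-0*, 011-1*, 0110-*, 0111-*, 1-001*, 1-011*, 1-100, 10-11*, 100-1*, 11-00*, 110-1*, 1100-*, 111-0*
[col 2] --011, -0-11, -1-00, -10-1, -100-, -11-0, 0--11, 01--0*, 01--1*, 01-0-*, 01-1-*, 010--*, 011--*, 1-0-1
[col 3] 01---
Prime implicants: --011, -0-11, -1-00, -10-1, -100-, -11-0, 0--11, 01---, 1-0-1, 1-100
PI chart (minterm → PIs covering it):
  3 | --011,-0-11,0--11
  7 | -0-11,0--11
  8 | -1-00,-100-,01---
  9 | -10-1,-100-,01---
  10 | 01---  (sole → essential)
  11 | --011,-10-1,0--11,01---
  12 | -1-00,-11-0,01---
  13 | 01---  (sole → essential)
  14 | -11-0,01---
  15 | 0--11,01---
  17 | 1-0-1  (sole → essential)
  19 | --011,-0-11,1-0-1
  20 | 1-100  (sole → essential)
  23 | -0-11  (sole → essential)
  24 | -1-00,-100-
  25 | -10-1,-100-,1-0-1
  27 | --011,-10-1,1-0-1
  28 | -1-00,-11-0,1-100
  30 | -11-0  (sole → essential)
Essential prime implicants: -0-11, -11-0, 01---, 1-0-1, 1-100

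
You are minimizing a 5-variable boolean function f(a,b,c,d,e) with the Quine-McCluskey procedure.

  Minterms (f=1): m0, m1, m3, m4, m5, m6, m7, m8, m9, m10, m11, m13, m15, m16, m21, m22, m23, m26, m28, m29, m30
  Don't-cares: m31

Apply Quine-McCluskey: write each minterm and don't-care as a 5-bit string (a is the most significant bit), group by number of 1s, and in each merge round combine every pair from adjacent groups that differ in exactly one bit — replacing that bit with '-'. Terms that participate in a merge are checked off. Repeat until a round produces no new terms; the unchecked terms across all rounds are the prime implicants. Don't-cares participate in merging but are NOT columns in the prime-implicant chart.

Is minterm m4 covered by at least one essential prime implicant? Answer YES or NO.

size-2^0 implicants → 00000(✓)  00001(✓)  00011(✓)  00100(✓)  00101(✓)  00110(✓)  00111(✓)  01000(✓)  01001(✓)  01010(✓)  01011(✓)  01101(✓)  01111(✓)  10000(✓)  10101(✓)  10110(✓)  10111(✓)  11010(✓)  11100(✓)  11101(✓)  11110(✓)  11111(✓)
size-2^1 implicants → -0000  -0101(✓)  -0110(✓)  -0111(✓)  -1010  -1101(✓)  -1111(✓)  0-000(✓)  0-001(✓)  0-011(✓)  0-101(✓)  0-111(✓)  00-00(✓)  00-01(✓)  00-11(✓)  000-1(✓)  0000-(✓)  001-0(✓)  001-1(✓)  0010-(✓)  0011-(✓)  01-01(✓)  01-11(✓)  010-0(✓)  010-1(✓)  0100-(✓)  0101-(✓)  011-1(✓)  1-101(✓)  1-110(✓)  1-111(✓)  101-1(✓)  1011-(✓)  11-10  111-0(✓)  111-1(✓)  1110-(✓)  1111-(✓)
size-2^2 implicants → --101(✓)  --111(✓)  -01-1(✓)  -011-  -11-1(✓)  0--01(✓)  0--11(✓)  0-0-1(✓)  0-00-  0-1-1(✓)  00--1(✓)  00-0-  001--  01--1(✓)  010--  1-1-1(✓)  1-11-  111--
size-2^3 implicants → --1-1  0---1
Unchecked terms (primes): --1-1, -0000, -011-, -1010, 0---1, 0-00-, 00-0-, 001--, 010--, 1-11-, 11-10, 111--
Minterm coverage:
  m0 ⊆ -0000,0-00-,00-0-
  m1 ⊆ 0---1,0-00-,00-0-
  m3 ⊆ 0---1 [E]
  m4 ⊆ 00-0-,001--
  m5 ⊆ --1-1,0---1,00-0-,001--
  m6 ⊆ -011-,001--
  m7 ⊆ --1-1,-011-,0---1,001--
  m8 ⊆ 0-00-,010--
  m9 ⊆ 0---1,0-00-,010--
  m10 ⊆ -1010,010--
  m11 ⊆ 0---1,010--
  m13 ⊆ --1-1,0---1
  m15 ⊆ --1-1,0---1
  m16 ⊆ -0000 [E]
  m21 ⊆ --1-1 [E]
  m22 ⊆ -011-,1-11-
  m23 ⊆ --1-1,-011-,1-11-
  m26 ⊆ -1010,11-10
  m28 ⊆ 111-- [E]
  m29 ⊆ --1-1,111--
  m30 ⊆ 1-11-,11-10,111--
E = {--1-1, -0000, 0---1, 111--}

NO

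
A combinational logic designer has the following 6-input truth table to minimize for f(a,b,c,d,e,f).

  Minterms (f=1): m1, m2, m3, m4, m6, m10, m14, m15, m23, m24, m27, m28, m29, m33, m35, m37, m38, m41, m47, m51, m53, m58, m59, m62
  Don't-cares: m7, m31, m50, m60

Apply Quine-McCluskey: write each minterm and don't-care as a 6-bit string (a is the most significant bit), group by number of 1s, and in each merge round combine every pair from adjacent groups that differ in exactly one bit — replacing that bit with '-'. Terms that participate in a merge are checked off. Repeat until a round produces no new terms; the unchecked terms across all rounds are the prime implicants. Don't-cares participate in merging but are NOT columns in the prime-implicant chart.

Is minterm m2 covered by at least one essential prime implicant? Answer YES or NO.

YES

[col 0] 000001*, 000010*, 000011*, 000100*, 000110*, 000111*, 001010*, 001110*, 001111*, 010111*, 011000*, 011011*, 011100*, 011101*, 011111*, 100001*, 100011*, 100101*, 100110*, 101001*, 101111*, 110010*, 110011*, 110101*, 111010*, 111011*, 111100*, 111110*
[col 1] -00001*, -00011*, -00110, -01111, -11011, -11100, 0-0111*, 0-1111*, 00-010*, 00-110*, 00-111*, 000-10*, 000-11*, 0000-1*, 00001-*, 0001-0, 00011-*, 001-10*, 00111-*, 01-111*, 011-00, 011-11, 0111-1, 01110-, 1-0011, 1-0101, 10-001, 100-01, 1000-1*, 11-010*, 11-011*, 11001-*, 111-10, 11101-*, 1111-0
[col 2] -000-1, 0--111, 00--10, 00-11-, 000-1-, 11-01-
Prime implicants: -000-1, -00110, -01111, -11011, -11100, 0--111, 00--10, 00-11-, 000-1-, 0001-0, 011-00, 011-11, 0111-1, 01110-, 1-0011, 1-0101, 10-001, 100-01, 11-01-, 111-10, 1111-0
PI chart (minterm → PIs covering it):
  1 | -000-1  (sole → essential)
  2 | 00--10,000-1-
  3 | -000-1,000-1-
  4 | 0001-0  (sole → essential)
  6 | -00110,00--10,00-11-,000-1-,0001-0
  10 | 00--10  (sole → essential)
  14 | 00--10,00-11-
  15 | -01111,0--111,00-11-
  23 | 0--111  (sole → essential)
  24 | 011-00  (sole → essential)
  27 | -11011,011-11
  28 | -11100,011-00,01110-
  29 | 0111-1,01110-
  33 | -000-1,10-001,100-01
  35 | -000-1,1-0011
  37 | 1-0101,100-01
  38 | -00110  (sole → essential)
  41 | 10-001  (sole → essential)
  47 | -01111  (sole → essential)
  51 | 1-0011,11-01-
  53 | 1-0101  (sole → essential)
  58 | 11-01-,111-10
  59 | -11011,11-01-
  62 | 111-10,1111-0
Essential prime implicants: -000-1, -00110, -01111, 0--111, 00--10, 0001-0, 011-00, 1-0101, 10-001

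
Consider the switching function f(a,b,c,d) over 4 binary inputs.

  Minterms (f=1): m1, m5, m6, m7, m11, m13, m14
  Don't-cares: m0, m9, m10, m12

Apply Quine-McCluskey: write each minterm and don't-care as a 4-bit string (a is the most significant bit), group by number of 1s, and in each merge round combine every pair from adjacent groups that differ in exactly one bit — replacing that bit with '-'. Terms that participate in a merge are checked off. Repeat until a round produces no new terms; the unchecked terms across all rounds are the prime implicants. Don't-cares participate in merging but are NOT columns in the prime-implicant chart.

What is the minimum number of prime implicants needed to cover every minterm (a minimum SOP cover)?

[col 0] 0000*, 0001*, 0101*, 0110*, 0111*, 1001*, 1010*, 1011*, 1100*, 1101*, 1110*
[col 1] -001*, -101*, -110, 0-01*, 000-, 01-1, 011-, 1-01*, 1-10, 10-1, 101-, 11-0, 110-
[col 2] --01
Prime implicants: --01, -110, 000-, 01-1, 011-, 1-10, 10-1, 101-, 11-0, 110-
PI chart (minterm → PIs covering it):
  1 | --01,000-
  5 | --01,01-1
  6 | -110,011-
  7 | 01-1,011-
  11 | 10-1,101-
  13 | --01,110-
  14 | -110,1-10,11-0
(no essential prime implicants)
Petrick residual → --01, -110, 01-1, 10-1
Minimum SOP uses 4 PIs: c'd + bcd' + a'bd + ab'd

4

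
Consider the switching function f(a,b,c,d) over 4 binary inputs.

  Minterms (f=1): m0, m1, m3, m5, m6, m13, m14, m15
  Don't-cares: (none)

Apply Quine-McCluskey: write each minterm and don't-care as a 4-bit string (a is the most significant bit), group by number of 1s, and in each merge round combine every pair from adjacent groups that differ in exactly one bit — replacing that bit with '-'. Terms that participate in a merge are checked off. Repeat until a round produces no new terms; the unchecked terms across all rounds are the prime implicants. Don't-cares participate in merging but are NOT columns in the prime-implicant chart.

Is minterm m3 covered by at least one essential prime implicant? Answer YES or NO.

YES

[col 0] 0000*, 0001*, 0011*, 0101*, 0110*, 1101*, 1110*, 1111*
[col 1] -101, -110, 0-01, 00-1, 000-, 11-1, 111-
Prime implicants: -101, -110, 0-01, 00-1, 000-, 11-1, 111-
PI chart (minterm → PIs covering it):
  0 | 000-  (sole → essential)
  1 | 0-01,00-1,000-
  3 | 00-1  (sole → essential)
  5 | -101,0-01
  6 | -110  (sole → essential)
  13 | -101,11-1
  14 | -110,111-
  15 | 11-1,111-
Essential prime implicants: -110, 00-1, 000-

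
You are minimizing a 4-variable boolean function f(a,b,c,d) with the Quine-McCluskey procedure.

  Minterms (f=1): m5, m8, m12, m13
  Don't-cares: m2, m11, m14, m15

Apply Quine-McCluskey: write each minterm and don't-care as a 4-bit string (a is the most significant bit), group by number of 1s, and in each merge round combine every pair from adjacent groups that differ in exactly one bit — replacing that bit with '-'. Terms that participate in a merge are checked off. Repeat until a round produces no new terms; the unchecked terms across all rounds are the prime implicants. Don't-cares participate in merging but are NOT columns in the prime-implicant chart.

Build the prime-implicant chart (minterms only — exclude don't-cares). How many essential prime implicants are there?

2

[col 0] 0010, 0101*, 1000*, 1011*, 1100*, 1101*, 1110*, 1111*
[col 1] -101, 1-00, 1-11, 11-0*, 11-1*, 110-*, 111-*
[col 2] 11--
Prime implicants: -101, 0010, 1-00, 1-11, 11--
PI chart (minterm → PIs covering it):
  5 | -101  (sole → essential)
  8 | 1-00  (sole → essential)
  12 | 1-00,11--
  13 | -101,11--
Essential prime implicants: -101, 1-00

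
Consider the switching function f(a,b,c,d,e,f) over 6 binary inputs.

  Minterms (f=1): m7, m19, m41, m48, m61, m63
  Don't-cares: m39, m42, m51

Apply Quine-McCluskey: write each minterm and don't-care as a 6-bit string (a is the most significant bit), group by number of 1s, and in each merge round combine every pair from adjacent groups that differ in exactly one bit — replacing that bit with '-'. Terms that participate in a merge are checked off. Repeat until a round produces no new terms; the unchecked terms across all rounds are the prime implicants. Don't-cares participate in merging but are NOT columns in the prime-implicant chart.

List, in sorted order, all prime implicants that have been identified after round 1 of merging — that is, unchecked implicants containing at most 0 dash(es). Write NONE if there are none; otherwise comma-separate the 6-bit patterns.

Round 0: 000111✓ 010011✓ 100111✓ 101001 101010 110000 110011✓ 111101✓ 111111✓
Round 1: -00111 -10011 1111-1
PIs = {-00111, -10011, 101001, 101010, 110000, 1111-1}

101001, 101010, 110000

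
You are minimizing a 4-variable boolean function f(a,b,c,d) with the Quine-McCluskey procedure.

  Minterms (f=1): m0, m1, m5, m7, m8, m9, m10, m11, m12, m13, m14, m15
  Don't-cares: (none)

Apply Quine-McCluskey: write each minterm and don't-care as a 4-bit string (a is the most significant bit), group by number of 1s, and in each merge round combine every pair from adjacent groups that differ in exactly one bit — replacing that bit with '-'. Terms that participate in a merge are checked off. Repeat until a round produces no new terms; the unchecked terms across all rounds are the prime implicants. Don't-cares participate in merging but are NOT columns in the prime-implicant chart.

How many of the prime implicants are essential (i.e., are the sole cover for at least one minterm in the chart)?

[col 0] 0000*, 0001*, 0101*, 0111*, 1000*, 1001*, 1010*, 1011*, 1100*, 1101*, 1110*, 1111*
[col 1] -000*, -001*, -101*, -111*, 0-01*, 000-*, 01-1*, 1-00*, 1-01*, 1-10*, 1-11*, 10-0*, 10-1*, 100-*, 101-*, 11-0*, 11-1*, 110-*, 111-*
[col 2] --01, -00-, -1-1, 1--0*, 1--1*, 1-0-*, 1-1-*, 10--*, 11--*
[col 3] 1---
Prime implicants: --01, -00-, -1-1, 1---
PI chart (minterm → PIs covering it):
  0 | -00-  (sole → essential)
  1 | --01,-00-
  5 | --01,-1-1
  7 | -1-1  (sole → essential)
  8 | -00-,1---
  9 | --01,-00-,1---
  10 | 1---  (sole → essential)
  11 | 1---  (sole → essential)
  12 | 1---  (sole → essential)
  13 | --01,-1-1,1---
  14 | 1---  (sole → essential)
  15 | -1-1,1---
Essential prime implicants: -00-, -1-1, 1---

3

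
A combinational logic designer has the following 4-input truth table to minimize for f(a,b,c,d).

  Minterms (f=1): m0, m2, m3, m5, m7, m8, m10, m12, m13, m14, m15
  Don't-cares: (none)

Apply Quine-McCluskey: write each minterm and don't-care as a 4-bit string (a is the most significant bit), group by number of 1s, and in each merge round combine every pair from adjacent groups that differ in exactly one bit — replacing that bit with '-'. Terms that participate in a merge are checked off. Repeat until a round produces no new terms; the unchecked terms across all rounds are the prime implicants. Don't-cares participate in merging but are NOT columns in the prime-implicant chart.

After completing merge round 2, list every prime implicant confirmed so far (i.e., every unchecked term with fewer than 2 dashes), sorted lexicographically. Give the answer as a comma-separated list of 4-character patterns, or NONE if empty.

0-11, 001-

[col 0] 0000*, 0010*, 0011*, 0101*, 0111*, 1000*, 1010*, 1100*, 1101*, 1110*, 1111*
[col 1] -000*, -010*, -101*, -111*, 0-11, 00-0*, 001-, 01-1*, 1-00*, 1-10*, 10-0*, 11-0*, 11-1*, 110-*, 111-*
[col 2] -0-0, -1-1, 1--0, 11--
Prime implicants: -0-0, -1-1, 0-11, 001-, 1--0, 11--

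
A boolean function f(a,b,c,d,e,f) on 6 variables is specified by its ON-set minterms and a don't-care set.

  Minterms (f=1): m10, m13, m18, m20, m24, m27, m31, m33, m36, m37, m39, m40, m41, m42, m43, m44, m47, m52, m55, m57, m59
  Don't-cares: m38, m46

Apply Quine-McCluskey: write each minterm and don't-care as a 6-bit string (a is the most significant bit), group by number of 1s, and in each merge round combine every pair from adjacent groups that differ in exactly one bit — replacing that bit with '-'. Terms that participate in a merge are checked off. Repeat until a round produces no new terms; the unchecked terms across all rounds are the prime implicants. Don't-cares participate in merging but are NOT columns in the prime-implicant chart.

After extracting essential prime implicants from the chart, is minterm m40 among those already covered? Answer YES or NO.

size-2^0 implicants → 001010(✓)  001101  010010  010100(✓)  011000  011011(✓)  011111(✓)  100001(✓)  100100(✓)  100101(✓)  100110(✓)  100111(✓)  101000(✓)  101001(✓)  101010(✓)  101011(✓)  101100(✓)  101110(✓)  101111(✓)  110100(✓)  110111(✓)  111001(✓)  111011(✓)
size-2^1 implicants → -01010  -10100  -11011  011-11  1-0100  1-0111  1-1001(✓)  1-1011(✓)  10-001  10-100(✓)  10-110(✓)  10-111(✓)  100-01  1001-0(✓)  1001-1(✓)  10010-(✓)  10011-(✓)  101-00(✓)  101-10(✓)  101-11(✓)  1010-0(✓)  1010-1(✓)  10100-(✓)  10101-(✓)  1011-0(✓)  10111-(✓)  1110-1(✓)
size-2^2 implicants → 1-10-1  10-1-0  10-11-  1001--  101--0  101-1-  1010--
Unchecked terms (primes): -01010, -10100, -11011, 001101, 010010, 011-11, 011000, 1-0100, 1-0111, 1-10-1, 10-001, 10-1-0, 10-11-, 100-01, 1001--, 101--0, 101-1-, 1010--
Minterm coverage:
  m10 ⊆ -01010 [E]
  m13 ⊆ 001101 [E]
  m18 ⊆ 010010 [E]
  m20 ⊆ -10100 [E]
  m24 ⊆ 011000 [E]
  m27 ⊆ -11011,011-11
  m31 ⊆ 011-11 [E]
  m33 ⊆ 10-001,100-01
  m36 ⊆ 1-0100,10-1-0,1001--
  m37 ⊆ 100-01,1001--
  m39 ⊆ 1-0111,10-11-,1001--
  m40 ⊆ 101--0,1010--
  m41 ⊆ 1-10-1,10-001,1010--
  m42 ⊆ -01010,101--0,101-1-,1010--
  m43 ⊆ 1-10-1,101-1-,1010--
  m44 ⊆ 10-1-0,101--0
  m47 ⊆ 10-11-,101-1-
  m52 ⊆ -10100,1-0100
  m55 ⊆ 1-0111 [E]
  m57 ⊆ 1-10-1 [E]
  m59 ⊆ -11011,1-10-1
E = {-01010, -10100, 001101, 010010, 011-11, 011000, 1-0111, 1-10-1}

NO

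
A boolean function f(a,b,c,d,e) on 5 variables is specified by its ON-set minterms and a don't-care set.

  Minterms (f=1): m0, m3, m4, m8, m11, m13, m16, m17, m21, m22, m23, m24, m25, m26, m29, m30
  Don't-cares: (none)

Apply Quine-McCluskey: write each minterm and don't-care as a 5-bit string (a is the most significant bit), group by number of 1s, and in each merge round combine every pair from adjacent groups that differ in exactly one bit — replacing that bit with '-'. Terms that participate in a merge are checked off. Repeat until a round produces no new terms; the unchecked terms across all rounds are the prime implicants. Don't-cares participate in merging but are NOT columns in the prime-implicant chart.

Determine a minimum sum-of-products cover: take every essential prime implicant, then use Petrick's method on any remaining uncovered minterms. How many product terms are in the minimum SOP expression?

[col 0] 00000*, 00011*, 00100*, 01000*, 01011*, 01101*, 10000*, 10001*, 10101*, 10110*, 10111*, 11000*, 11001*, 11010*, 11101*, 11110*
[col 1] -0000*, -1000*, -1101, 0-000*, 0-011, 00-00, 1-000*, 1-001*, 1-101*, 1-110, 10-01*, 1000-*, 101-1, 1011-, 11-01*, 11-10, 110-0, 1100-*
[col 2] --000, 1--01, 1-00-
Prime implicants: --000, -1101, 0-011, 00-00, 1--01, 1-00-, 1-110, 101-1, 1011-, 11-10, 110-0
PI chart (minterm → PIs covering it):
  0 | --000,00-00
  3 | 0-011  (sole → essential)
  4 | 00-00  (sole → essential)
  8 | --000  (sole → essential)
  11 | 0-011  (sole → essential)
  13 | -1101  (sole → essential)
  16 | --000,1-00-
  17 | 1--01,1-00-
  21 | 1--01,101-1
  22 | 1-110,1011-
  23 | 101-1,1011-
  24 | --000,1-00-,110-0
  25 | 1--01,1-00-
  26 | 11-10,110-0
  29 | -1101,1--01
  30 | 1-110,11-10
Essential prime implicants: --000, -1101, 0-011, 00-00
Petrick residual → 1--01, 1011-, 11-10
Minimum SOP uses 7 PIs: c'd'e' + bcd'e + a'c'de + a'b'd'e' + ad'e + ab'cd + abde'

7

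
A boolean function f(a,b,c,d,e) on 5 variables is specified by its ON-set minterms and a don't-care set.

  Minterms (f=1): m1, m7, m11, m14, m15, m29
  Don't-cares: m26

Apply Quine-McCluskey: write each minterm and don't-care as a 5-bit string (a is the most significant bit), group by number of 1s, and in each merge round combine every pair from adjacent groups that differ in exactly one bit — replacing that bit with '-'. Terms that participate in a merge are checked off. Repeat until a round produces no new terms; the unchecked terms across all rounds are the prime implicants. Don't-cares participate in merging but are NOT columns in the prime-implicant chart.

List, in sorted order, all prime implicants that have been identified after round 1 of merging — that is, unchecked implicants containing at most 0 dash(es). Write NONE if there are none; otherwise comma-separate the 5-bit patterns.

size-2^0 implicants → 00001  00111(✓)  01011(✓)  01110(✓)  01111(✓)  11010  11101
size-2^1 implicants → 0-111  01-11  0111-
Unchecked terms (primes): 0-111, 00001, 01-11, 0111-, 11010, 11101

00001, 11010, 11101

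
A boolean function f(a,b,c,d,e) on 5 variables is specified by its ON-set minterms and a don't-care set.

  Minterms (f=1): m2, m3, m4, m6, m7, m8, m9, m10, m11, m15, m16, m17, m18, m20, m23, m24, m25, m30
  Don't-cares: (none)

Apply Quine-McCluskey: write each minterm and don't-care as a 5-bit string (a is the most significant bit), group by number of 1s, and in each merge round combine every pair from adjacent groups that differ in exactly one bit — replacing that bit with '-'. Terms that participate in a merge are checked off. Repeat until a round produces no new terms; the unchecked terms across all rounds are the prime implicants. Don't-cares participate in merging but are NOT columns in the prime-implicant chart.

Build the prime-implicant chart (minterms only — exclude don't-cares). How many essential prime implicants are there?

4

[col 0] 00010*, 00011*, 00100*, 00110*, 00111*, 01000*, 01001*, 01010*, 01011*, 01111*, 10000*, 10001*, 10010*, 10100*, 10111*, 11000*, 11001*, 11110
[col 1] -0010, -0100, -0111, -1000*, -1001*, 0-010*, 0-011*, 0-111*, 00-10*, 00-11*, 0001-*, 001-0, 0011-*, 01-11*, 010-0*, 010-1*, 0100-*, 0101-*, 1-000*, 1-001*, 10-00, 100-0, 1000-*, 1100-*
[col 2] -100-, 0--11, 0-01-, 00-1-, 010--, 1-00-
Prime implicants: -0010, -0100, -0111, -100-, 0--11, 0-01-, 00-1-, 001-0, 010--, 1-00-, 10-00, 100-0, 11110
PI chart (minterm → PIs covering it):
  2 | -0010,0-01-,00-1-
  3 | 0--11,0-01-,00-1-
  4 | -0100,001-0
  6 | 00-1-,001-0
  7 | -0111,0--11,00-1-
  8 | -100-,010--
  9 | -100-,010--
  10 | 0-01-,010--
  11 | 0--11,0-01-,010--
  15 | 0--11  (sole → essential)
  16 | 1-00-,10-00,100-0
  17 | 1-00-  (sole → essential)
  18 | -0010,100-0
  20 | -0100,10-00
  23 | -0111  (sole → essential)
  24 | -100-,1-00-
  25 | -100-,1-00-
  30 | 11110  (sole → essential)
Essential prime implicants: -0111, 0--11, 1-00-, 11110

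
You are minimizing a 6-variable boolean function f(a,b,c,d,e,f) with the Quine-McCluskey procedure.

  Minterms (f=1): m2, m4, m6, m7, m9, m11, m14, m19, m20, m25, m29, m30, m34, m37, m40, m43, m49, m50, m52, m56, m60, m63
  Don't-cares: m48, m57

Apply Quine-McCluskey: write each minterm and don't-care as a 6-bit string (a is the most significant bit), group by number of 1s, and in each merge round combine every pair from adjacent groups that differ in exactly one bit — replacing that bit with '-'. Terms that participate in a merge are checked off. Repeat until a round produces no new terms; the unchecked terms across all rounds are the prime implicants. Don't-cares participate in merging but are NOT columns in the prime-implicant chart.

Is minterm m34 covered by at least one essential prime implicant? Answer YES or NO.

NO

size-2^0 implicants → 000010(✓)  000100(✓)  000110(✓)  000111(✓)  001001(✓)  001011(✓)  001110(✓)  010011  010100(✓)  011001(✓)  011101(✓)  011110(✓)  100010(✓)  100101  101000(✓)  101011(✓)  110000(✓)  110001(✓)  110010(✓)  110100(✓)  111000(✓)  111001(✓)  111100(✓)  111111
size-2^1 implicants → -00010  -01011  -10100  -11001  0-0100  0-1001  0-1110  00-110  000-10  0001-0  00011-  0010-1  011-01  1-0010  1-1000  11-000(✓)  11-001(✓)  11-100(✓)  110-00(✓)  1100-0  11000-(✓)  111-00(✓)  11100-(✓)
size-2^2 implicants → 11--00  11-00-
Unchecked terms (primes): -00010, -01011, -10100, -11001, 0-0100, 0-1001, 0-1110, 00-110, 000-10, 0001-0, 00011-, 0010-1, 010011, 011-01, 1-0010, 1-1000, 100101, 11--00, 11-00-, 1100-0, 111111
Minterm coverage:
  m2 ⊆ -00010,000-10
  m4 ⊆ 0-0100,0001-0
  m6 ⊆ 00-110,000-10,0001-0,00011-
  m7 ⊆ 00011- [E]
  m9 ⊆ 0-1001,0010-1
  m11 ⊆ -01011,0010-1
  m14 ⊆ 0-1110,00-110
  m19 ⊆ 010011 [E]
  m20 ⊆ -10100,0-0100
  m25 ⊆ -11001,0-1001,011-01
  m29 ⊆ 011-01 [E]
  m30 ⊆ 0-1110 [E]
  m34 ⊆ -00010,1-0010
  m37 ⊆ 100101 [E]
  m40 ⊆ 1-1000 [E]
  m43 ⊆ -01011 [E]
  m49 ⊆ 11-00- [E]
  m50 ⊆ 1-0010,1100-0
  m52 ⊆ -10100,11--00
  m56 ⊆ 1-1000,11--00,11-00-
  m60 ⊆ 11--00 [E]
  m63 ⊆ 111111 [E]
E = {-01011, 0-1110, 00011-, 010011, 011-01, 1-1000, 100101, 11--00, 11-00-, 111111}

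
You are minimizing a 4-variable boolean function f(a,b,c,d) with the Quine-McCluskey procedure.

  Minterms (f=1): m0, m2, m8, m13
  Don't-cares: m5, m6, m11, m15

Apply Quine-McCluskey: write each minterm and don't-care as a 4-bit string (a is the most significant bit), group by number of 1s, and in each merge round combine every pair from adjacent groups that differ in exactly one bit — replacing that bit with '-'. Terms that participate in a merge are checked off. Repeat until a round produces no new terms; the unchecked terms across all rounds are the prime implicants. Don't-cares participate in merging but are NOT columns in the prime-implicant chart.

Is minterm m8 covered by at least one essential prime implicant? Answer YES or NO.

size-2^0 implicants → 0000(✓)  0010(✓)  0101(✓)  0110(✓)  1000(✓)  1011(✓)  1101(✓)  1111(✓)
size-2^1 implicants → -000  -101  0-10  00-0  1-11  11-1
Unchecked terms (primes): -000, -101, 0-10, 00-0, 1-11, 11-1
Minterm coverage:
  m0 ⊆ -000,00-0
  m2 ⊆ 0-10,00-0
  m8 ⊆ -000 [E]
  m13 ⊆ -101,11-1
E = {-000}

YES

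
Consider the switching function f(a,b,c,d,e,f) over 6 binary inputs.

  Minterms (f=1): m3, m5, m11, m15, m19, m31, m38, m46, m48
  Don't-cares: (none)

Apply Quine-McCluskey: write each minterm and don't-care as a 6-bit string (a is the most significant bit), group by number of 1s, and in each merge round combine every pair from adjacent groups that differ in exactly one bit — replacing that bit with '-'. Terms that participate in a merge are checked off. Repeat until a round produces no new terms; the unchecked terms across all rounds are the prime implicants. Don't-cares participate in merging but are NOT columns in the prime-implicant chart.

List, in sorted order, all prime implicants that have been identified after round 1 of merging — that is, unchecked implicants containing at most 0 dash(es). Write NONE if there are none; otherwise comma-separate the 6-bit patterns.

000101, 110000

[col 0] 000011*, 000101, 001011*, 001111*, 010011*, 011111*, 100110*, 101110*, 110000
[col 1] 0-0011, 0-1111, 00-011, 001-11, 10-110
Prime implicants: 0-0011, 0-1111, 00-011, 000101, 001-11, 10-110, 110000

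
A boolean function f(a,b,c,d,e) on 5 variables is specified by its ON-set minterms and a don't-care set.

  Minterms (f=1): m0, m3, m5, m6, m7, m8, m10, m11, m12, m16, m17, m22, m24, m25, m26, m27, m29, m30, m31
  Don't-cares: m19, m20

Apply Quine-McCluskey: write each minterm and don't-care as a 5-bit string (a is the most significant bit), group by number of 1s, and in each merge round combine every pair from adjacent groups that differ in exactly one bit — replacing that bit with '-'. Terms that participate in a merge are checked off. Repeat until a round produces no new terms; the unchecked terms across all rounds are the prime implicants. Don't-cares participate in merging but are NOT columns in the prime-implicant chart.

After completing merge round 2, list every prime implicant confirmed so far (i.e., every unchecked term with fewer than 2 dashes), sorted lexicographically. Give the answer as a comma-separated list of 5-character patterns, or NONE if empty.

size-2^0 implicants → 00000(✓)  00011(✓)  00101(✓)  00110(✓)  00111(✓)  01000(✓)  01010(✓)  01011(✓)  01100(✓)  10000(✓)  10001(✓)  10011(✓)  10100(✓)  10110(✓)  11000(✓)  11001(✓)  11010(✓)  11011(✓)  11101(✓)  11110(✓)  11111(✓)
size-2^1 implicants → -0000(✓)  -0011(✓)  -0110  -1000(✓)  -1010(✓)  -1011(✓)  0-000(✓)  0-011(✓)  00-11  001-1  0011-  01-00  010-0(✓)  0101-(✓)  1-000(✓)  1-001(✓)  1-011(✓)  1-110  10-00  100-1(✓)  1000-(✓)  101-0  11-01(✓)  11-10(✓)  11-11(✓)  110-0(✓)  110-1(✓)  1100-(✓)  1101-(✓)  111-1(✓)  1111-(✓)
size-2^2 implicants → --000  --011  -10-0  -101-  1-0-1  1-00-  11--1  11-1-  110--
Unchecked terms (primes): --000, --011, -0110, -10-0, -101-, 00-11, 001-1, 0011-, 01-00, 1-0-1, 1-00-, 1-110, 10-00, 101-0, 11--1, 11-1-, 110--

-0110, 00-11, 001-1, 0011-, 01-00, 1-110, 10-00, 101-0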